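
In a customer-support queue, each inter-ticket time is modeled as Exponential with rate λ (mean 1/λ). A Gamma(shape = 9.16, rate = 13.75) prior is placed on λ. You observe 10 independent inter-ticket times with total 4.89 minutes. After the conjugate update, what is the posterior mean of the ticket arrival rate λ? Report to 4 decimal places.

With a Gamma(shape α, rate β) prior on the exponential rate λ, the posterior after n observations with total T = Σxᵢ is Gamma(α+n, β+T).
Posterior: Gamma(9.16+10, 13.75+4.89) = Gamma(19.16, 18.64).
Posterior mean of λ = α/β = 19.16/18.64 = 1.0279.

1.0279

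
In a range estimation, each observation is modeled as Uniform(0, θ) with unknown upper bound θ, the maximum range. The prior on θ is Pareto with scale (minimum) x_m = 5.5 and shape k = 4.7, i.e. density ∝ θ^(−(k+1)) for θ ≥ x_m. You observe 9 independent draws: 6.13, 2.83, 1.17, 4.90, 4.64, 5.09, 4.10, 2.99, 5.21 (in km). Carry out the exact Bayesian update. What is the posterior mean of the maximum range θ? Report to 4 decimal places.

A Pareto(scale x_m, shape k) prior on the upper bound θ of Uniform(0, θ) is conjugate: posterior is Pareto(max(x_m, max xᵢ), k + n).
Sample maximum = 6.13; prior scale x_m = 5.5 → posterior scale = max = 6.13.
Posterior shape = 4.7 + 9 = 13.7.
E[θ|data] = k·x_m/(k−1) = 13.7·6.13/12.7 = 6.6127.

6.6127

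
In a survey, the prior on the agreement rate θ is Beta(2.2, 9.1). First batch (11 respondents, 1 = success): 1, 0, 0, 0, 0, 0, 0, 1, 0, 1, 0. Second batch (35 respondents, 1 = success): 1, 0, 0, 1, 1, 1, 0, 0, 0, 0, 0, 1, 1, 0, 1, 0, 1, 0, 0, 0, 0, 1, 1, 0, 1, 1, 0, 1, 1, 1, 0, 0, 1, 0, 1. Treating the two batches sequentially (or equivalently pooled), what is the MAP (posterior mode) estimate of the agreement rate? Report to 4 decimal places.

The Beta prior is conjugate to a Binomial/Bernoulli likelihood; the update adds successes to α and failures to β.
After batch 1: Beta(2.2+3, 9.1+8) = Beta(5.2, 17.1).
After batch 2: Beta(5.2+17, 17.1+18) = Beta(22.2, 35.1).
Mode of Beta(a,b) for a,b>1 is (a−1)/(a+b−2) = 21.2/55.3 = 0.3834.

0.3834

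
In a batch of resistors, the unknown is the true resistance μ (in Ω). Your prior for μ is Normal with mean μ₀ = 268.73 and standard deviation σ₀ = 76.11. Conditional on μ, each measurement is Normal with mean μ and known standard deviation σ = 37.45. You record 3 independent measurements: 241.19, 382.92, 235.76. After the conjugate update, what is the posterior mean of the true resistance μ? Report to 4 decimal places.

285.2871

For Normal data with known variance σ², a Normal(μ₀, σ₀²) prior on μ is conjugate. Posterior precision = 1/σ₀² + n/σ²; posterior mean is the precision-weighted average of μ₀ and x̄.
Σxᵢ = 241.19 + 382.92 + 235.76 = 859.87, so n·x̄ = 859.87.
σ₀² = 76.11² = 5792.7321, σ² = 37.45² = 1402.5025; σ² + n·σ₀² = 1402.5025 + 3·5792.7321 = 18780.6988.
Posterior mean = (μ₀/σ₀² + n·x̄/σ²)/(1/σ₀² + n/σ²) = (σ²·μ₀ + σ₀²·n·x̄)/(σ² + n·σ₀²) = (1402.5025·268.73 + 5792.7321·859.87)/18780.6988 = 5357891.047652/18780.6988 = 285.2871.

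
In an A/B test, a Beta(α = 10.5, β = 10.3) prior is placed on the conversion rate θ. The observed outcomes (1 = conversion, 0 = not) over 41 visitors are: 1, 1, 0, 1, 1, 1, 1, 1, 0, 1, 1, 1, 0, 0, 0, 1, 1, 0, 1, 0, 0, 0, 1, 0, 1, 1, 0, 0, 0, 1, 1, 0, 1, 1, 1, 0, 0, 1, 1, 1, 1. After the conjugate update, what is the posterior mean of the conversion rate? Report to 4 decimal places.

0.5744

The Beta prior is conjugate to a Binomial/Bernoulli likelihood; the update adds successes to α and failures to β.
Posterior: Beta(α+k, β+n−k) = Beta(10.5+25, 10.3+16) = Beta(35.5, 26.3).
Posterior mean = α/(α+β) = 35.5/61.8 = 0.5744.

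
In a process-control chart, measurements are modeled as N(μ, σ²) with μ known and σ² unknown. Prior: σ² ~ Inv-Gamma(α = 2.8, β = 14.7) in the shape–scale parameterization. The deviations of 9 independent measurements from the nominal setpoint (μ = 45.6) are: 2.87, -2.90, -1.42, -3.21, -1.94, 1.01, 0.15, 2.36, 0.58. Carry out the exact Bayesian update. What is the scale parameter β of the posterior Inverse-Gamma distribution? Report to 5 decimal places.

34.53980

With known mean μ and an Inverse-Gamma(α, β) prior on σ², the Normal likelihood is conjugate: posterior is Inv-Gamma(α + n/2, β + Σ(xᵢ−μ)²/2).
Σ(xᵢ−μ)² = (2.87)² + (-2.90)² + (-1.42)² + (-3.21)² + (-1.94)² + (1.01)² + (0.15)² + (2.36)² + (0.58)² = 39.6796.
Posterior: Inv-Gamma(2.8 + 9/2, 14.7 + 39.6796/2) = Inv-Gamma(7.30, 34.53980).
Posterior β = 34.53980.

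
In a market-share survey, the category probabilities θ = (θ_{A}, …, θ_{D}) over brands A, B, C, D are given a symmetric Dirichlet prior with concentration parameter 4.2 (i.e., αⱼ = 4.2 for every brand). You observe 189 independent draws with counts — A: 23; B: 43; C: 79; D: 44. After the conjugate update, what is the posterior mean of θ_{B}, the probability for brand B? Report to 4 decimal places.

The Dirichlet prior is conjugate to the Multinomial likelihood: each posterior αⱼ = prior αⱼ + observed count nⱼ.
Posterior concentration: (27.2, 47.2, 83.2, 48.2), total = 205.8.
E[θ_{B}|data] = α_{B}/Σα = 47.2/205.8 = 0.2293.

0.2293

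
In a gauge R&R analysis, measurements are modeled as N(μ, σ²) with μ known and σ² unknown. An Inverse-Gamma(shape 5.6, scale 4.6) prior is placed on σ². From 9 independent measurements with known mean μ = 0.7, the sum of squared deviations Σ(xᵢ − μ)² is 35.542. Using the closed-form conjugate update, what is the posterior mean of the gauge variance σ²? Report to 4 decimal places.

2.4584

With known mean μ and an Inverse-Gamma(α, β) prior on σ², the Normal likelihood is conjugate: posterior is Inv-Gamma(α + n/2, β + Σ(xᵢ−μ)²/2).
Posterior: Inv-Gamma(5.6 + 9/2, 4.6 + 35.542/2) = Inv-Gamma(10.10, 22.3710).
E[σ²|data] = β/(α−1) = 22.3710/9.10 = 2.4584.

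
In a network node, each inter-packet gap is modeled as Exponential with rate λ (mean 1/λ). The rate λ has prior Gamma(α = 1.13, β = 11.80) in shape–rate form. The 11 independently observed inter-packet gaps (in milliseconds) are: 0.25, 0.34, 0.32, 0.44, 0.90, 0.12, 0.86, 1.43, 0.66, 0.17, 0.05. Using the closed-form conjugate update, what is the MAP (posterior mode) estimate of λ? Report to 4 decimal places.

With a Gamma(shape α, rate β) prior on the exponential rate λ, the posterior after n observations with total T = Σxᵢ is Gamma(α+n, β+T).
Sum of observations T = 5.54 milliseconds; n = 11.
Posterior: Gamma(1.13+11, 11.80+5.54) = Gamma(12.13, 17.34).
Mode = (α−1)/β = 0.6419.

0.6419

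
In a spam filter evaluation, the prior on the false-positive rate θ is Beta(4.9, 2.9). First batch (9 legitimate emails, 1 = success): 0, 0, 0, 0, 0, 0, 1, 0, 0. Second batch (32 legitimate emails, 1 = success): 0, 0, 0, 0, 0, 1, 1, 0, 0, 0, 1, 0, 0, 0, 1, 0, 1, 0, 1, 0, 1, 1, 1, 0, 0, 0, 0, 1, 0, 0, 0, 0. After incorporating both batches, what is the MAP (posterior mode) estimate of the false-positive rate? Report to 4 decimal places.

0.3184

The Beta prior is conjugate to a Binomial/Bernoulli likelihood; the update adds successes to α and failures to β.
After batch 1: Beta(4.9+1, 2.9+8) = Beta(5.9, 10.9).
After batch 2: Beta(5.9+10, 10.9+22) = Beta(15.9, 32.9).
Mode of Beta(a,b) for a,b>1 is (a−1)/(a+b−2) = 14.9/46.8 = 0.3184.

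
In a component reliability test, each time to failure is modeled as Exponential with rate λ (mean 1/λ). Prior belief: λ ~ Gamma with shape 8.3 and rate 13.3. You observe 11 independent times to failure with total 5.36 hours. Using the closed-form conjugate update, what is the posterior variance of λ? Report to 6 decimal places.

0.055429

With a Gamma(shape α, rate β) prior on the exponential rate λ, the posterior after n observations with total T = Σxᵢ is Gamma(α+n, β+T).
Posterior: Gamma(8.3+11, 13.3+5.36) = Gamma(19.3, 18.66).
Var = α/β² = 0.055429.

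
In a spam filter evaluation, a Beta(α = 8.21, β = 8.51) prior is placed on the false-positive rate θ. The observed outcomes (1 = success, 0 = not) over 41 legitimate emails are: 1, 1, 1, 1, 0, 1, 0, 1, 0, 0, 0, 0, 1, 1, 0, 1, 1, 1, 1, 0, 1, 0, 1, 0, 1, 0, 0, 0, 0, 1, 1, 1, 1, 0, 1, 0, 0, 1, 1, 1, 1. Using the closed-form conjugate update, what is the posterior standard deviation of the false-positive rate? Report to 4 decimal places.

The Beta prior is conjugate to a Binomial/Bernoulli likelihood; the update adds successes to α and failures to β.
Posterior: Beta(α+k, β+n−k) = Beta(8.21+24, 8.51+17) = Beta(32.21, 25.51).
Var = αβ/((α+β)²(α+β+1)) = 32.21·25.51/(57.72²·58.72) = 0.00420013; SD = √0.00420013 = 0.0648.

0.0648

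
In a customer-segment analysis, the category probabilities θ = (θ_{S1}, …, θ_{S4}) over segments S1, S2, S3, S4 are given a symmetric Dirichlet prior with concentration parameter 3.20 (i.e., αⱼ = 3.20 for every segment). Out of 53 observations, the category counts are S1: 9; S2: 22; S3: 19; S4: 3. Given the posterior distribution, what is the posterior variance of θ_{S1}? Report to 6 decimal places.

0.002261

The Dirichlet prior is conjugate to the Multinomial likelihood: each posterior αⱼ = prior αⱼ + observed count nⱼ.
Posterior concentration: (12.20, 25.20, 22.20, 6.20), total = 65.80.
Var[θ_j] = α_j(Σα−α_j)/((Σα)²(Σα+1)) = 12.20·53.60/(65.80²·66.80) = 0.002261.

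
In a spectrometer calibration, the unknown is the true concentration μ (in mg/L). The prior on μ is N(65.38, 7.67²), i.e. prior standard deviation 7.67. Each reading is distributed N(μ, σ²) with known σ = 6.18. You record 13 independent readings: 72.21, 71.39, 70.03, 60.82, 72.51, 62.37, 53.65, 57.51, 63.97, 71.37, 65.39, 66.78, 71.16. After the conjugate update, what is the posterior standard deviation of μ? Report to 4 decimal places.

1.6728

For Normal data with known variance σ², a Normal(μ₀, σ₀²) prior on μ is conjugate. Posterior precision = 1/σ₀² + n/σ²; posterior mean is the precision-weighted average of μ₀ and x̄.
σ₀² = 7.67² = 58.8289, σ² = 6.18² = 38.1924; σ² + n·σ₀² = 38.1924 + 13·58.8289 = 802.9681.
Posterior precision = 1/σ₀² + n/σ² = 1/58.8289 + 13/38.1924 = (σ² + n·σ₀²)/(σ₀²σ²) = 802.9681/(58.8289·38.1924); posterior variance σₙ² = σ₀²σ²/(σ² + n·σ₀²) = 58.8289·38.1924/802.9681 = 2.798140.
Posterior SD = √σₙ² = √(58.8289·38.1924/802.9681) = 1.6728.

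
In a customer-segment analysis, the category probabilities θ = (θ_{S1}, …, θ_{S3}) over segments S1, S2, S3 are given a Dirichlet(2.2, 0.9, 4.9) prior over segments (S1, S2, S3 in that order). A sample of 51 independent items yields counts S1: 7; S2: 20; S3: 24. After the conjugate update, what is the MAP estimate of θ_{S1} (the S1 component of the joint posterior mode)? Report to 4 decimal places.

0.1464

The Dirichlet prior is conjugate to the Multinomial likelihood: each posterior αⱼ = prior αⱼ + observed count nⱼ.
Posterior concentration: (9.2, 20.9, 28.9), total = 59.0.
Joint mode component: (α_{S1}−1)/(Σα−K) = 8.2/56.0 = 0.1464.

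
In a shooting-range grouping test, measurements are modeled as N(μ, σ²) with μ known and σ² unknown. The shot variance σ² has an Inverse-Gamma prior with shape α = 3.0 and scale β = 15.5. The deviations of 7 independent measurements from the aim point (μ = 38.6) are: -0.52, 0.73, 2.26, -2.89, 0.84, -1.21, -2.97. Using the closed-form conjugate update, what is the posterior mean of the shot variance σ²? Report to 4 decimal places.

5.1140

With known mean μ and an Inverse-Gamma(α, β) prior on σ², the Normal likelihood is conjugate: posterior is Inv-Gamma(α + n/2, β + Σ(xᵢ−μ)²/2).
Σ(xᵢ−μ)² = (-0.52)² + (0.73)² + (2.26)² + (-2.89)² + (0.84)² + (-1.21)² + (-2.97)² = 25.2536.
Posterior: Inv-Gamma(3.0 + 7/2, 15.5 + 25.2536/2) = Inv-Gamma(6.50, 28.12680).
E[σ²|data] = β/(α−1) = 28.12680/5.50 = 5.1140.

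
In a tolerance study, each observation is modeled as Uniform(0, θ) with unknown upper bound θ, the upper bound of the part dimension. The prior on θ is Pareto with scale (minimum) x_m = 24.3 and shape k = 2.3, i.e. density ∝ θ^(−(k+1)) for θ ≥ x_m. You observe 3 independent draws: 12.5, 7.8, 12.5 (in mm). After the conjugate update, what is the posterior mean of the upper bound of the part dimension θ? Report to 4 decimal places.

A Pareto(scale x_m, shape k) prior on the upper bound θ of Uniform(0, θ) is conjugate: posterior is Pareto(max(x_m, max xᵢ), k + n).
Sample maximum = 12.5; prior scale x_m = 24.3 → posterior scale = max = 24.3.
Posterior shape = 2.3 + 3 = 5.3.
E[θ|data] = k·x_m/(k−1) = 5.3·24.3/4.3 = 29.9512.

29.9512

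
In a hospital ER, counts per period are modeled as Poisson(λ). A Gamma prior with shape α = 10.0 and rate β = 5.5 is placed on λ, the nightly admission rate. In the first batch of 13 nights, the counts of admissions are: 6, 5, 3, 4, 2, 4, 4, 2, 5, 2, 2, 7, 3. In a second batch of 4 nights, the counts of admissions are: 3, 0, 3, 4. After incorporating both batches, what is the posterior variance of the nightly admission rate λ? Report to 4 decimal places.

0.1363

With a Gamma(shape α, rate β) prior, the Poisson likelihood is conjugate: the posterior is Gamma(α + ΣXᵢ, β + n).
Batch 1: sum of counts S = 49 over n = 13 nights.
After batch 1: Gamma(α+S, β+n) = Gamma(10.0+49, 5.5+13) = Gamma(59.0, 18.5).
Batch 2: sum of counts S = 10 over n = 4 nights.
After batch 2: Gamma(α+S, β+n) = Gamma(59.0+10, 18.5+4) = Gamma(69.0, 22.5).
Var = α/β² = 69.0/22.5² = 0.1363.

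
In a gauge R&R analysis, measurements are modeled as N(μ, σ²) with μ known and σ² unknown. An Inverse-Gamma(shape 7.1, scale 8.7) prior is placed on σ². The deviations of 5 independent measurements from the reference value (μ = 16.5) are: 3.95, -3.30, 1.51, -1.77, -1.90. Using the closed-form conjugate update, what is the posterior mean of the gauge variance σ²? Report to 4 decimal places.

With known mean μ and an Inverse-Gamma(α, β) prior on σ², the Normal likelihood is conjugate: posterior is Inv-Gamma(α + n/2, β + Σ(xᵢ−μ)²/2).
Σ(xᵢ−μ)² = (3.95)² + (-3.30)² + (1.51)² + (-1.77)² + (-1.90)² = 35.5155.
Posterior: Inv-Gamma(7.1 + 5/2, 8.7 + 35.5155/2) = Inv-Gamma(9.60, 26.45775).
E[σ²|data] = β/(α−1) = 26.45775/8.60 = 3.0765.

3.0765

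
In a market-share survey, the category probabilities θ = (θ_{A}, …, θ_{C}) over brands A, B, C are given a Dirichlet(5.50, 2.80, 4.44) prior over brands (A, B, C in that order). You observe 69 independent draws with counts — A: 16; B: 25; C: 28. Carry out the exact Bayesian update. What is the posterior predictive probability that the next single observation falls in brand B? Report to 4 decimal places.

0.3401

The Dirichlet prior is conjugate to the Multinomial likelihood: each posterior αⱼ = prior αⱼ + observed count nⱼ.
Posterior concentration: (21.50, 27.80, 32.44), total = 81.74.
P(next = B | data) = α_{B}/Σα = 0.3401.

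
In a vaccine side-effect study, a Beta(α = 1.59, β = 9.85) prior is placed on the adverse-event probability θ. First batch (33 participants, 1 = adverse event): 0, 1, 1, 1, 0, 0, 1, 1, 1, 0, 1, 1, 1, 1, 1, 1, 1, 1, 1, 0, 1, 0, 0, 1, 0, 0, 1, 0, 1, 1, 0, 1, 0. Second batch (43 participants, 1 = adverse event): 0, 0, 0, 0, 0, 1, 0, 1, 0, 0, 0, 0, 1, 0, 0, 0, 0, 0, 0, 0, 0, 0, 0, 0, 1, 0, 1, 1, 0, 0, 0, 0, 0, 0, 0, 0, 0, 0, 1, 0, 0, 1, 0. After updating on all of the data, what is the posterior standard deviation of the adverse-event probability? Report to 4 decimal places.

The Beta prior is conjugate to a Binomial/Bernoulli likelihood; the update adds successes to α and failures to β.
After batch 1: Beta(1.59+21, 9.85+12) = Beta(22.59, 21.85).
After batch 2: Beta(22.59+8, 21.85+35) = Beta(30.59, 56.85).
Var = αβ/((α+β)²(α+β+1)) = 30.59·56.85/(87.44²·88.44) = 0.00257182; SD = √0.00257182 = 0.0507.

0.0507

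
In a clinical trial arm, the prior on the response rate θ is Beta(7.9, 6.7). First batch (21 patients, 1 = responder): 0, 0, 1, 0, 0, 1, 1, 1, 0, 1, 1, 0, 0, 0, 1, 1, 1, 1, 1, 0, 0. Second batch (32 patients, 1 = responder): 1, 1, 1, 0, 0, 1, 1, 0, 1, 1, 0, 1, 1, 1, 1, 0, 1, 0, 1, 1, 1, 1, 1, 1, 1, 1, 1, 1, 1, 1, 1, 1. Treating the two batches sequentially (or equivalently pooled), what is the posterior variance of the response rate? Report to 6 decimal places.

The Beta prior is conjugate to a Binomial/Bernoulli likelihood; the update adds successes to α and failures to β.
After batch 1: Beta(7.9+11, 6.7+10) = Beta(18.9, 16.7).
After batch 2: Beta(18.9+26, 16.7+6) = Beta(44.9, 22.7).
Var = αβ/((α+β)²(α+β+1)) = 44.9·22.7/(67.6²·68.6) = 0.003251.

0.003251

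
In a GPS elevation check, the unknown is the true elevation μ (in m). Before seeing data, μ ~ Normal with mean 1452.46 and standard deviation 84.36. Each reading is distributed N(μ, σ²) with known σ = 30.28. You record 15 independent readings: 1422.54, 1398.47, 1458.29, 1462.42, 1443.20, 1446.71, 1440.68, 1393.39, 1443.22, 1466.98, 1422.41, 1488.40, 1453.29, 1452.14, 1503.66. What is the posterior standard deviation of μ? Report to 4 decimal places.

For Normal data with known variance σ², a Normal(μ₀, σ₀²) prior on μ is conjugate. Posterior precision = 1/σ₀² + n/σ²; posterior mean is the precision-weighted average of μ₀ and x̄.
σ₀² = 84.36² = 7116.6096, σ² = 30.28² = 916.8784; σ² + n·σ₀² = 916.8784 + 15·7116.6096 = 107666.0224.
Posterior precision = 1/σ₀² + n/σ² = 1/7116.6096 + 15/916.8784 = (σ² + n·σ₀²)/(σ₀²σ²) = 107666.0224/(7116.6096·916.8784); posterior variance σₙ² = σ₀²σ²/(σ² + n·σ₀²) = 7116.6096·916.8784/107666.0224 = 60.604687.
Posterior SD = √σₙ² = √(7116.6096·916.8784/107666.0224) = 7.7849.

7.7849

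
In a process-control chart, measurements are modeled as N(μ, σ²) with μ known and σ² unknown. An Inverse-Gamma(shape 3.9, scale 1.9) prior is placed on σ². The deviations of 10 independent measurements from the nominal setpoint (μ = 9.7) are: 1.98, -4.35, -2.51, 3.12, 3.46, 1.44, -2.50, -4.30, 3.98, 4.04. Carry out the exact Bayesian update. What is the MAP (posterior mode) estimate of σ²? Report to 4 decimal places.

With known mean μ and an Inverse-Gamma(α, β) prior on σ², the Normal likelihood is conjugate: posterior is Inv-Gamma(α + n/2, β + Σ(xᵢ−μ)²/2).
Σ(xᵢ−μ)² = (1.98)² + (-4.35)² + (-2.51)² + (3.12)² + (3.46)² + (1.44)² + (-2.50)² + (-4.30)² + (3.98)² + (4.04)² = 109.8246.
Posterior: Inv-Gamma(3.9 + 10/2, 1.9 + 109.8246/2) = Inv-Gamma(8.90, 56.81230).
Mode = β/(α+1) = 56.81230/9.90 = 5.7386.

5.7386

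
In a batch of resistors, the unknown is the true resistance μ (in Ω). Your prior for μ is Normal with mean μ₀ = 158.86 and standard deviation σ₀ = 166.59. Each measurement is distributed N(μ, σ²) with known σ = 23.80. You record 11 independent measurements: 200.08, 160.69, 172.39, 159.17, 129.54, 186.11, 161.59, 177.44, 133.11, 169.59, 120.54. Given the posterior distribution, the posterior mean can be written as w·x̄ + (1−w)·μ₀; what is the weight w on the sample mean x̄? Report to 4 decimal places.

0.9981

For Normal data with known variance σ², a Normal(μ₀, σ₀²) prior on μ is conjugate. Posterior precision = 1/σ₀² + n/σ²; posterior mean is the precision-weighted average of μ₀ and x̄.
σ₀² = 166.59² = 27752.2281, σ² = 23.80² = 566.44. Prior precision 1/σ₀² = 1/27752.2281; data precision n/σ² = 11/566.44.
w = (n/σ²)/(1/σ₀² + n/σ²) = n·σ₀²/(σ² + n·σ₀²) = 11·27752.2281/(566.44 + 11·27752.2281) = 305274.5091/305840.9491 = 0.9981.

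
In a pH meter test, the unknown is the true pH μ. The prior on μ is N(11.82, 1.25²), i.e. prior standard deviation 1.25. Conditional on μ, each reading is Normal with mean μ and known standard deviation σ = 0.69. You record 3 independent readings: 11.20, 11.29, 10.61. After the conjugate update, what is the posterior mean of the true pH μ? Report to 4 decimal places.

11.1059

For Normal data with known variance σ², a Normal(μ₀, σ₀²) prior on μ is conjugate. Posterior precision = 1/σ₀² + n/σ²; posterior mean is the precision-weighted average of μ₀ and x̄.
Σxᵢ = 11.20 + 11.29 + 10.61 = 33.1, so n·x̄ = 33.1.
σ₀² = 1.25² = 1.5625, σ² = 0.69² = 0.4761; σ² + n·σ₀² = 0.4761 + 3·1.5625 = 5.1636.
Posterior mean = (μ₀/σ₀² + n·x̄/σ²)/(1/σ₀² + n/σ²) = (σ²·μ₀ + σ₀²·n·x̄)/(σ² + n·σ₀²) = (0.4761·11.82 + 1.5625·33.1)/5.1636 = 57.346252/5.1636 = 11.1059.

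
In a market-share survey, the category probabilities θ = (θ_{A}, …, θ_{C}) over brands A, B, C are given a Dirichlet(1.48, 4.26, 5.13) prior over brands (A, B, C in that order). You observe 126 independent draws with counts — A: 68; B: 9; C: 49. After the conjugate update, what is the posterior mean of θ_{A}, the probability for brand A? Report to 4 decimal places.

0.5076

The Dirichlet prior is conjugate to the Multinomial likelihood: each posterior αⱼ = prior αⱼ + observed count nⱼ.
Posterior concentration: (69.48, 13.26, 54.13), total = 136.87.
E[θ_{A}|data] = α_{A}/Σα = 69.48/136.87 = 0.5076.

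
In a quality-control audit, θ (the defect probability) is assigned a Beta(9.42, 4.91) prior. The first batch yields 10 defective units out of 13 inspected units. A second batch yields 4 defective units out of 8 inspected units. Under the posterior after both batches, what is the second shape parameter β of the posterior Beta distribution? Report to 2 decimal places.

11.91

The Beta prior is conjugate to a Binomial/Bernoulli likelihood; the update adds successes to α and failures to β.
After batch 1: Beta(9.42+10, 4.91+3) = Beta(19.42, 7.91).
After batch 2: Beta(19.42+4, 7.91+4) = Beta(23.42, 11.91).
Posterior β = 11.91.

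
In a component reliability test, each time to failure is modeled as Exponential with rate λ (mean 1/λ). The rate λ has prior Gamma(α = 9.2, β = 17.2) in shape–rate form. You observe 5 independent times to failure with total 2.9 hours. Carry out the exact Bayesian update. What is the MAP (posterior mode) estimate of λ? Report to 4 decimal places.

With a Gamma(shape α, rate β) prior on the exponential rate λ, the posterior after n observations with total T = Σxᵢ is Gamma(α+n, β+T).
Posterior: Gamma(9.2+5, 17.2+2.9) = Gamma(14.2, 20.1).
Mode = (α−1)/β = 0.6567.

0.6567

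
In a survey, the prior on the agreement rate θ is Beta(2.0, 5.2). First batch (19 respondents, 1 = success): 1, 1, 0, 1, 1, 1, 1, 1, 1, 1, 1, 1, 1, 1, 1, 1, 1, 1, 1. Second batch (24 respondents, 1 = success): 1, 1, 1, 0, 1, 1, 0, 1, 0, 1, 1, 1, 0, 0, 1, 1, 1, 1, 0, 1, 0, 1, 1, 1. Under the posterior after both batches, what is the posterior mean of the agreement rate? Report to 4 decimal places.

0.7371

The Beta prior is conjugate to a Binomial/Bernoulli likelihood; the update adds successes to α and failures to β.
After batch 1: Beta(2.0+18, 5.2+1) = Beta(20.0, 6.2).
After batch 2: Beta(20.0+17, 6.2+7) = Beta(37.0, 13.2).
Posterior mean = α/(α+β) = 37.0/50.2 = 0.7371.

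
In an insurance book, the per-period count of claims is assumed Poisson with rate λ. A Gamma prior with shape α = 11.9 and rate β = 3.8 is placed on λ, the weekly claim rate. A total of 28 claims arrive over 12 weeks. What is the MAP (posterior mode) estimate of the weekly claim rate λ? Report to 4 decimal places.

With a Gamma(shape α, rate β) prior, the Poisson likelihood is conjugate: the posterior is Gamma(α + ΣXᵢ, β + n).
Posterior: Gamma(α+S, β+n) = Gamma(11.9+28, 3.8+12) = Gamma(39.9, 15.8).
Mode of Gamma(α,β) for α≥1 is (α−1)/β = 38.9/15.8 = 2.4620.

2.4620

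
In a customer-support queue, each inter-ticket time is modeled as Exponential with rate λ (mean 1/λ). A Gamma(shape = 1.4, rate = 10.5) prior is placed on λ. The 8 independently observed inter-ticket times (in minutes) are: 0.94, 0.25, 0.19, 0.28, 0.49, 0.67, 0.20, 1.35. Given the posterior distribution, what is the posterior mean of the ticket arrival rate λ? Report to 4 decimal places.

0.6321

With a Gamma(shape α, rate β) prior on the exponential rate λ, the posterior after n observations with total T = Σxᵢ is Gamma(α+n, β+T).
Sum of observations T = 4.37 minutes; n = 8.
Posterior: Gamma(1.4+8, 10.5+4.37) = Gamma(9.4, 14.87).
Posterior mean of λ = α/β = 9.4/14.87 = 0.6321.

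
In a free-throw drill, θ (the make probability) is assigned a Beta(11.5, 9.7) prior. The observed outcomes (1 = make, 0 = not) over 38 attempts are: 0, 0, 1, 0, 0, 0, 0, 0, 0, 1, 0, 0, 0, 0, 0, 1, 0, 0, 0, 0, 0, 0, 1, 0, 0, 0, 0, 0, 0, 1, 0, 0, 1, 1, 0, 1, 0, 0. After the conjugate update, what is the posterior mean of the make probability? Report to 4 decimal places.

The Beta prior is conjugate to a Binomial/Bernoulli likelihood; the update adds successes to α and failures to β.
Posterior: Beta(α+k, β+n−k) = Beta(11.5+8, 9.7+30) = Beta(19.5, 39.7).
Posterior mean = α/(α+β) = 19.5/59.2 = 0.3294.

0.3294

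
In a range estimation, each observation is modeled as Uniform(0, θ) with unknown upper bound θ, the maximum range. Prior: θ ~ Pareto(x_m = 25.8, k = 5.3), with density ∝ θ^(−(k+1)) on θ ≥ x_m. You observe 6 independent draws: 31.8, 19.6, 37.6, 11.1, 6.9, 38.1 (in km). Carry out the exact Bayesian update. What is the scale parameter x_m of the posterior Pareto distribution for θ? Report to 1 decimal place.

38.1

A Pareto(scale x_m, shape k) prior on the upper bound θ of Uniform(0, θ) is conjugate: posterior is Pareto(max(x_m, max xᵢ), k + n).
Sample maximum = 38.1; prior scale x_m = 25.8 → posterior scale = max = 38.1.
Posterior shape = 5.3 + 6 = 11.3.
Posterior scale x_m = 38.1.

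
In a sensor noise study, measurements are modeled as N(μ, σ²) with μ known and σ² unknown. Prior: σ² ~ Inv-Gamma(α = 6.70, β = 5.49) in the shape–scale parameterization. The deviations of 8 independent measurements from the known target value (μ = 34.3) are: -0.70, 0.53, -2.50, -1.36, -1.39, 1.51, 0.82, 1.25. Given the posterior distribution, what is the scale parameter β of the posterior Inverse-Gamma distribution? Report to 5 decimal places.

With known mean μ and an Inverse-Gamma(α, β) prior on σ², the Normal likelihood is conjugate: posterior is Inv-Gamma(α + n/2, β + Σ(xᵢ−μ)²/2).
Σ(xᵢ−μ)² = (-0.70)² + (0.53)² + (-2.50)² + (-1.36)² + (-1.39)² + (1.51)² + (0.82)² + (1.25)² = 15.3176.
Posterior: Inv-Gamma(6.70 + 8/2, 5.49 + 15.3176/2) = Inv-Gamma(10.70, 13.14880).
Posterior β = 13.14880.

13.14880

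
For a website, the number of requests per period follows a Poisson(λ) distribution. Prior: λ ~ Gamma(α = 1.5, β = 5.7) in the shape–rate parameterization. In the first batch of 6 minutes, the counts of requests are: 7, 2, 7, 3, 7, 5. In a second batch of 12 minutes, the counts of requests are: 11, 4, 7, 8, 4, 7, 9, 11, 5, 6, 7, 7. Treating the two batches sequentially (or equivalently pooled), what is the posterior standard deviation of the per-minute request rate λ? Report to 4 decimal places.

With a Gamma(shape α, rate β) prior, the Poisson likelihood is conjugate: the posterior is Gamma(α + ΣXᵢ, β + n).
Batch 1: sum of counts S = 31 over n = 6 minutes.
After batch 1: Gamma(α+S, β+n) = Gamma(1.5+31, 5.7+6) = Gamma(32.5, 11.7).
Batch 2: sum of counts S = 86 over n = 12 minutes.
After batch 2: Gamma(α+S, β+n) = Gamma(32.5+86, 11.7+12) = Gamma(118.5, 23.7).
SD = √α/β = √118.5/23.7 = 0.4593.

0.4593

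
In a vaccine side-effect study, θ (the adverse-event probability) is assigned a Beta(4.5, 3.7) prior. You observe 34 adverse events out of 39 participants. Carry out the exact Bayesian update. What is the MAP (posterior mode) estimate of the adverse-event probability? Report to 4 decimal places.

0.8296

The Beta prior is conjugate to a Binomial/Bernoulli likelihood; the update adds successes to α and failures to β.
Posterior: Beta(α+k, β+n−k) = Beta(4.5+34, 3.7+5) = Beta(38.5, 8.7).
Mode of Beta(a,b) for a,b>1 is (a−1)/(a+b−2) = 37.5/45.2 = 0.8296.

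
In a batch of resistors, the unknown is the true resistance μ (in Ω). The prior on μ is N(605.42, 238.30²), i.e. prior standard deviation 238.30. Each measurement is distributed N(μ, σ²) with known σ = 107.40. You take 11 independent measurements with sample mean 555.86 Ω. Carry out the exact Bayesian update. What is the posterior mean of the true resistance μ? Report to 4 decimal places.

For Normal data with known variance σ², a Normal(μ₀, σ₀²) prior on μ is conjugate. Posterior precision = 1/σ₀² + n/σ²; posterior mean is the precision-weighted average of μ₀ and x̄.
n·x̄ = 11·555.86 = 6114.46.
σ₀² = 238.30² = 56786.89, σ² = 107.40² = 11534.76; σ² + n·σ₀² = 11534.76 + 11·56786.89 = 636190.55.
Posterior mean = (μ₀/σ₀² + n·x̄/σ²)/(1/σ₀² + n/σ²) = (σ²·μ₀ + σ₀²·n·x̄)/(σ² + n·σ₀²) = (11534.76·605.42 + 56786.89·6114.46)/636190.55 = 354204541.8286/636190.55 = 556.7586.

556.7586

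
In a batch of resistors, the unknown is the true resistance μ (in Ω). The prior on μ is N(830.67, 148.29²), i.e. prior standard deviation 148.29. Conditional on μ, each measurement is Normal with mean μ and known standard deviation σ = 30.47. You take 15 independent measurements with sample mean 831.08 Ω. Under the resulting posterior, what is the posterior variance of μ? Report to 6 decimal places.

For Normal data with known variance σ², a Normal(μ₀, σ₀²) prior on μ is conjugate. Posterior precision = 1/σ₀² + n/σ²; posterior mean is the precision-weighted average of μ₀ and x̄.
σ₀² = 148.29² = 21989.9241, σ² = 30.47² = 928.4209; σ² + n·σ₀² = 928.4209 + 15·21989.9241 = 330777.2824.
Posterior precision = 1/σ₀² + n/σ² = 1/21989.9241 + 15/928.4209 = (σ² + n·σ₀²)/(σ₀²σ²) = 330777.2824/(21989.9241·928.4209); posterior variance σₙ² = σ₀²σ²/(σ² + n·σ₀²) = 21989.9241·928.4209/330777.2824 = 61.721001.

61.721001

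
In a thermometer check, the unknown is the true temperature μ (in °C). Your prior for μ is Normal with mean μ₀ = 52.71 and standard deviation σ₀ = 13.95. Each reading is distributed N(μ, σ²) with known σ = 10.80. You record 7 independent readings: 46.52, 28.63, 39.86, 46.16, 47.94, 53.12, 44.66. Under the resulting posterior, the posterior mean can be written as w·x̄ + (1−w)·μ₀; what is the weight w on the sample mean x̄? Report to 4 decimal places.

0.9211

For Normal data with known variance σ², a Normal(μ₀, σ₀²) prior on μ is conjugate. Posterior precision = 1/σ₀² + n/σ²; posterior mean is the precision-weighted average of μ₀ and x̄.
σ₀² = 13.95² = 194.6025, σ² = 10.80² = 116.64. Prior precision 1/σ₀² = 1/194.6025; data precision n/σ² = 7/116.64.
w = (n/σ²)/(1/σ₀² + n/σ²) = n·σ₀²/(σ² + n·σ₀²) = 7·194.6025/(116.64 + 7·194.6025) = 1362.2175/1478.8575 = 0.9211.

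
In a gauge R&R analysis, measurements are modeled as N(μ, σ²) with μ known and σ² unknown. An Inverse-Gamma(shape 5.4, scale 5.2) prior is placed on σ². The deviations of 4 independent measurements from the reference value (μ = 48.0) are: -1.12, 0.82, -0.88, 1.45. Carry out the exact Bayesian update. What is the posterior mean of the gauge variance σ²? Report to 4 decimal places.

With known mean μ and an Inverse-Gamma(α, β) prior on σ², the Normal likelihood is conjugate: posterior is Inv-Gamma(α + n/2, β + Σ(xᵢ−μ)²/2).
Σ(xᵢ−μ)² = (-1.12)² + (0.82)² + (-0.88)² + (1.45)² = 4.8037.
Posterior: Inv-Gamma(5.4 + 4/2, 5.2 + 4.8037/2) = Inv-Gamma(7.40, 7.60185).
E[σ²|data] = β/(α−1) = 7.60185/6.40 = 1.1878.

1.1878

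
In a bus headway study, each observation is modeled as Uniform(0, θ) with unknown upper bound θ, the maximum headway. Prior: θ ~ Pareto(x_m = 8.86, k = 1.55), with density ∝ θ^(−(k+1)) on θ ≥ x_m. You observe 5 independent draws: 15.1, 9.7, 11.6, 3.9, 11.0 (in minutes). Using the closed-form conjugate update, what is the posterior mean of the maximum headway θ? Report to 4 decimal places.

A Pareto(scale x_m, shape k) prior on the upper bound θ of Uniform(0, θ) is conjugate: posterior is Pareto(max(x_m, max xᵢ), k + n).
Sample maximum = 15.1; prior scale x_m = 8.86 → posterior scale = max = 15.10.
Posterior shape = 1.55 + 5 = 6.55.
E[θ|data] = k·x_m/(k−1) = 6.55·15.10/5.55 = 17.8207.

17.8207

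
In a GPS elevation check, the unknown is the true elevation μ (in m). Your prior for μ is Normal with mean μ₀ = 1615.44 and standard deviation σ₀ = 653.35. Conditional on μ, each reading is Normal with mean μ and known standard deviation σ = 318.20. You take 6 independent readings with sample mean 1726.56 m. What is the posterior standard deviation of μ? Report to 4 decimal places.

127.4106

For Normal data with known variance σ², a Normal(μ₀, σ₀²) prior on μ is conjugate. Posterior precision = 1/σ₀² + n/σ²; posterior mean is the precision-weighted average of μ₀ and x̄.
σ₀² = 653.35² = 426866.2225, σ² = 318.20² = 101251.24; σ² + n·σ₀² = 101251.24 + 6·426866.2225 = 2662448.575.
Posterior precision = 1/σ₀² + n/σ² = 1/426866.2225 + 6/101251.24 = (σ² + n·σ₀²)/(σ₀²σ²) = 2662448.575/(426866.2225·101251.24); posterior variance σₙ² = σ₀²σ²/(σ² + n·σ₀²) = 426866.2225·101251.24/2662448.575 = 16233.453201.
Posterior SD = √σₙ² = √(426866.2225·101251.24/2662448.575) = 127.4106.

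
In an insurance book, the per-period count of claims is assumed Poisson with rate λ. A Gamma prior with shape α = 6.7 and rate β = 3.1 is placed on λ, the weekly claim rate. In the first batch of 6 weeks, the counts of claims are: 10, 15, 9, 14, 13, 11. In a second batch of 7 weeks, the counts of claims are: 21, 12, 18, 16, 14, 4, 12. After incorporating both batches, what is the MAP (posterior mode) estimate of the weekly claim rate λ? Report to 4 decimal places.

10.8509

With a Gamma(shape α, rate β) prior, the Poisson likelihood is conjugate: the posterior is Gamma(α + ΣXᵢ, β + n).
Batch 1: sum of counts S = 72 over n = 6 weeks.
After batch 1: Gamma(α+S, β+n) = Gamma(6.7+72, 3.1+6) = Gamma(78.7, 9.1).
Batch 2: sum of counts S = 97 over n = 7 weeks.
After batch 2: Gamma(α+S, β+n) = Gamma(78.7+97, 9.1+7) = Gamma(175.7, 16.1).
Mode of Gamma(α,β) for α≥1 is (α−1)/β = 174.7/16.1 = 10.8509.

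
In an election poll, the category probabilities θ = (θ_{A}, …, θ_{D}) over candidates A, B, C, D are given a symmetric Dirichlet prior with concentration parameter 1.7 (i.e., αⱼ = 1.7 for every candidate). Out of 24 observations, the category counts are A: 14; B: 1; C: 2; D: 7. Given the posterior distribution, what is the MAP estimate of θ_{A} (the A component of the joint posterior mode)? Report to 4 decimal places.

0.5485

The Dirichlet prior is conjugate to the Multinomial likelihood: each posterior αⱼ = prior αⱼ + observed count nⱼ.
Posterior concentration: (15.7, 2.7, 3.7, 8.7), total = 30.8.
Joint mode component: (α_{A}−1)/(Σα−K) = 14.7/26.8 = 0.5485.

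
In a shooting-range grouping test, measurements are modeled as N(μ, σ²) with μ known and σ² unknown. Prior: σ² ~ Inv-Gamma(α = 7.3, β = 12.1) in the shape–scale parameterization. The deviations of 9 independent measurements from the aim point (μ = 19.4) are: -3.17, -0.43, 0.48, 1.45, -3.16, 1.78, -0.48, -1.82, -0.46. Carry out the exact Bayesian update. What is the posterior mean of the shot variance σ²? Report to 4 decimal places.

With known mean μ and an Inverse-Gamma(α, β) prior on σ², the Normal likelihood is conjugate: posterior is Inv-Gamma(α + n/2, β + Σ(xᵢ−μ)²/2).
Σ(xᵢ−μ)² = (-3.17)² + (-0.43)² + (0.48)² + (1.45)² + (-3.16)² + (1.78)² + (-0.48)² + (-1.82)² + (-0.46)² = 29.4751.
Posterior: Inv-Gamma(7.3 + 9/2, 12.1 + 29.4751/2) = Inv-Gamma(11.80, 26.83755).
E[σ²|data] = β/(α−1) = 26.83755/10.80 = 2.4850.

2.4850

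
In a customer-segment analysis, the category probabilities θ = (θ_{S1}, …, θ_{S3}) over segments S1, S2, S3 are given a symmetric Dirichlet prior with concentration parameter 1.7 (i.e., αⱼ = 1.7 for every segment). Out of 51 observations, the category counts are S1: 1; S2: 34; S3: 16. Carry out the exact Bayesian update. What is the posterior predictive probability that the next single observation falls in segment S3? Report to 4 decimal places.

The Dirichlet prior is conjugate to the Multinomial likelihood: each posterior αⱼ = prior αⱼ + observed count nⱼ.
Posterior concentration: (2.7, 35.7, 17.7), total = 56.1.
P(next = S3 | data) = α_{S3}/Σα = 0.3155.

0.3155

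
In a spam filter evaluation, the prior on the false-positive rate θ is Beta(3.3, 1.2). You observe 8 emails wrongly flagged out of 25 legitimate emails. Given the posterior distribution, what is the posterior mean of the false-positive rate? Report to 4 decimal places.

The Beta prior is conjugate to a Binomial/Bernoulli likelihood; the update adds successes to α and failures to β.
Posterior: Beta(α+k, β+n−k) = Beta(3.3+8, 1.2+17) = Beta(11.3, 18.2).
Posterior mean = α/(α+β) = 11.3/29.5 = 0.3831.

0.3831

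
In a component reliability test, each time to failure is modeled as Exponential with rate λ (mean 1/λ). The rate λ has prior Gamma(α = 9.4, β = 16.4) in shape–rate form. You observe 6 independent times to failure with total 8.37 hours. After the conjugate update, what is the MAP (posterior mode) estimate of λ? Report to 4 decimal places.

0.5813

With a Gamma(shape α, rate β) prior on the exponential rate λ, the posterior after n observations with total T = Σxᵢ is Gamma(α+n, β+T).
Posterior: Gamma(9.4+6, 16.4+8.37) = Gamma(15.4, 24.77).
Mode = (α−1)/β = 0.5813.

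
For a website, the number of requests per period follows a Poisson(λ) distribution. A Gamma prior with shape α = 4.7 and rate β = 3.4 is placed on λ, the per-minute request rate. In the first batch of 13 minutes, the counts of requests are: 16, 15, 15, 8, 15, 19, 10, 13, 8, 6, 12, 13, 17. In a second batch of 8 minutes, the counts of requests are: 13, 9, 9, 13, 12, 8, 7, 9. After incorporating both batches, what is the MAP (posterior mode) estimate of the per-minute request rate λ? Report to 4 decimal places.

10.2746

With a Gamma(shape α, rate β) prior, the Poisson likelihood is conjugate: the posterior is Gamma(α + ΣXᵢ, β + n).
Batch 1: sum of counts S = 167 over n = 13 minutes.
After batch 1: Gamma(α+S, β+n) = Gamma(4.7+167, 3.4+13) = Gamma(171.7, 16.4).
Batch 2: sum of counts S = 80 over n = 8 minutes.
After batch 2: Gamma(α+S, β+n) = Gamma(171.7+80, 16.4+8) = Gamma(251.7, 24.4).
Mode of Gamma(α,β) for α≥1 is (α−1)/β = 250.7/24.4 = 10.2746.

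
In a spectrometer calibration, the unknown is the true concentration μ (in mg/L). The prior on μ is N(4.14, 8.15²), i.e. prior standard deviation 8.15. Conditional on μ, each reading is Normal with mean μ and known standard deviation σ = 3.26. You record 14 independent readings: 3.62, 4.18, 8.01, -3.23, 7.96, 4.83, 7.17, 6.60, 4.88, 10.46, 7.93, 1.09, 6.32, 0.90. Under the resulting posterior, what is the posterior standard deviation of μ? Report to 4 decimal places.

0.8663

For Normal data with known variance σ², a Normal(μ₀, σ₀²) prior on μ is conjugate. Posterior precision = 1/σ₀² + n/σ²; posterior mean is the precision-weighted average of μ₀ and x̄.
σ₀² = 8.15² = 66.4225, σ² = 3.26² = 10.6276; σ² + n·σ₀² = 10.6276 + 14·66.4225 = 940.5426.
Posterior precision = 1/σ₀² + n/σ² = 1/66.4225 + 14/10.6276 = (σ² + n·σ₀²)/(σ₀²σ²) = 940.5426/(66.4225·10.6276); posterior variance σₙ² = σ₀²σ²/(σ² + n·σ₀²) = 66.4225·10.6276/940.5426 = 0.750537.
Posterior SD = √σₙ² = √(66.4225·10.6276/940.5426) = 0.8663.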